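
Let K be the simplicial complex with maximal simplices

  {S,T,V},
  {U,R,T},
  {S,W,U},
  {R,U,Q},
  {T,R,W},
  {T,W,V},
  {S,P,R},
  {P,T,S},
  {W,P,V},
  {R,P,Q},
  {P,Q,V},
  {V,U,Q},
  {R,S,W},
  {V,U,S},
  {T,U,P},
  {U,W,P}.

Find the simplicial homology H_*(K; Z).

Fix the vertex order P < Q < R < S < T < U < V < W and write every simplex with vertices in increasing order. Then dim K = 2 and the simplices of K are:

  0-simplices (8): P, Q, R, S, T, U, V, W
  1-simplices (24): PQ, PR, PS, PT, PU, PV, PW, QR, QU, QV, RS, RT, RU, RW, ST, SU, SV, SW, TU, TV, TW, UV, UW, VW
  2-simplices (16): PQR, PQV, PRS, PST, PTU, PUW, PVW, QRU, QUV, RSW, RTU, RTW, STV, SUV, SUW, TVW

so the chain groups are C_0 ≅ Z^8, C_1 ≅ Z^24, C_2 ≅ Z^16.

∂_1: C_1 → C_0 sends each edge [p,q] (with p < q) to q − p. For instance
  ∂ST = T − S.
The resulting 8×24 matrix has rank 7, and its Smith normal form has invariant factors (1,1,1,1,1,1,1).

∂_2: C_2 → C_1 sends each 2-simplex [p,q,r] to [q,r] − [p,r] + [p,q]. For instance
  ∂SUV = UV − SV + SU,
  ∂PQV = QV − PV + PQ.
The resulting 24×16 matrix has rank 15, and its Smith normal form has invariant factors (1,1,1,1,1,1,1,1,1,1,1,1,1,1,1).

From H_k ≅ ker(∂_k) / im(∂_{k+1}) we obtain:

  H_0: rank C_0 − rank ∂_1 = 8 − 7 = 1, and the invariant factors of ∂_1 are all 1, so H_0 = Z.
  H_1: rank ker ∂_1 − rank ∂_2 = (24 − 7) − 15 = 2, and the invariant factors of ∂_2 are all 1, so H_1 = Z^2.
  H_2: rank ker ∂_2 − rank ∂_3 = (16 − 15) − 0 = 1, and there is no ∂_3, so H_2 = Z.

(K is a triangulation of the torus T^2.)

H_0 ≅ Z,  H_1 ≅ Z^2,  H_2 ≅ Z.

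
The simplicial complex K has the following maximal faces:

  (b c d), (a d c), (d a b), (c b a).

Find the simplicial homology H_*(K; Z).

H_0 = Z,  H_1 = 0,  H_2 = Z.

Order the vertices as a < b < c < d. Listing each simplex with vertices in this order, K has dimension 2 with simplices:

  0-simplices (4): a, b, c, d
  1-simplices (6): ab, ac, ad, bc, bd, cd
  2-simplices (4): abc, abd, acd, bcd

Hence C_0 ≅ Z^4, C_1 ≅ Z^6, C_2 ≅ Z^4.

Boundary ∂_1: C_1 → C_0 is given by ∂[p,q] = [q] − [p].
As a 4×6 matrix over Z this has rank 3, with invariant factors (1,1,1).

∂_2: C_2 → C_1 sends each 2-simplex [p,q,r] to [q,r] − [p,r] + [p,q]. For instance
  ∂abc = bc − ac + ab,
  ∂acd = cd − ad + ac.
The resulting 6×4 matrix has rank 3, and its Smith normal form has invariant factors (1,1,1).

From H_k ≅ ker(∂_k) / im(∂_{k+1}) we obtain:

  H_0: rank C_0 − rank ∂_1 = 4 − 3 = 1, and the invariant factors of ∂_1 are all 1, so H_0 ≅ Z.
  H_1: rank ker ∂_1 − rank ∂_2 = (6 − 3) − 3 = 0, and the invariant factors of ∂_2 are all 1, so H_1 ≅ 0.
  H_2: rank ker ∂_2 − rank ∂_3 = (4 − 3) − 0 = 1, and there is no ∂_3, so H_2 ≅ Z.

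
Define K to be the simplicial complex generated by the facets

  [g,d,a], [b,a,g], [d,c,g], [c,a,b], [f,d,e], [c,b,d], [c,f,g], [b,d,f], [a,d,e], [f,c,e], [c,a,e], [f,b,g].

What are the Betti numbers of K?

b_0 = 1, b_1 = 0, b_2 = 0.

Take the total order a < b < c < d < e < f < g on the vertex set. Then K (dimension 2) consists of the simplices:

  0-simplices (7): a, b, c, d, e, f, g
  1-simplices (18): ab, ac, ad, ae, ag, bc, bd, bf, bg, cd, ce, cf, cg, de, df, dg, ef, fg
  2-simplices (12): abc, abg, ace, ade, adg, bcd, bdf, bfg, cdg, cef, cfg, def

Hence C_0 ≅ Z^7, C_1 ≅ Z^18, C_2 ≅ Z^12.

∂_1: C_1 → C_0 sends each edge [p,q] (with p < q) to q − p. For instance
  ∂ae = e − a.
The 7×18 boundary matrix has rank 6 and Smith normal form diag(1,1,1,1,1,1).

The boundary map ∂_2: C_2 → C_1 sends each 2-simplex [p,q,r] to [q,r] − [p,r] + [p,q]. For instance
  ∂ace = ce − ae + ac,
  ∂adg = dg − ag + ad.
This gives a 18×12 integer matrix of rank 12; reducing to Smith normal form yields diagonal entries (1,1,1,1,1,1,1,1,1,1,1,2).

From H_k ≅ ker(∂_k) / im(∂_{k+1}) we obtain:

  H_0: rank C_0 − rank ∂_1 = 7 − 6 = 1, and the invariant factors of ∂_1 are all 1, so H_0 = Z.
  H_1: rank ker ∂_1 − rank ∂_2 = (18 − 6) − 12 = 0, and ∂_2 has invariant factor 2 > 1, so H_1 = Z/2.
  H_2: rank ker ∂_2 − rank ∂_3 = (12 − 12) − 0 = 0, and there is no ∂_3, so H_2 = 0.

(K is a triangulation of the real projective plane RP^2.)

Hence the Betti numbers are b_0 = 1, b_1 = 0, b_2 = 0.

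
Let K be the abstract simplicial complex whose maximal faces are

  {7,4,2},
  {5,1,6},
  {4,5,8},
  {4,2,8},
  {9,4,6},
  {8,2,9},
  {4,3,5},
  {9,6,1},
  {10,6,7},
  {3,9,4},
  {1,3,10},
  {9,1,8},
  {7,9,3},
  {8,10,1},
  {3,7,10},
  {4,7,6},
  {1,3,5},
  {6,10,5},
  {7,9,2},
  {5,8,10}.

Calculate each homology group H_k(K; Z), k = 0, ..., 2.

Fix the vertex order 1 < 2 < 3 < 4 < 5 < 6 < 7 < 8 < 9 < 10 and write every simplex with vertices in increasing order. Then dim K = 2 and the simplices of K are:

  0-simplices (10): [1], [2], [3], [4], [5], [6], [7], [8], [9], [10]
  1-simplices (30): (30 of them)
  2-simplices (20): (20 of them)

giving chain groups C_0 ≅ Z^10, C_1 ≅ Z^30, C_2 ≅ Z^20.

∂_1: C_1 → C_0 sends each edge [p,q] (with p < q) to q − p. For instance
  ∂[5,10] = [10] − [5].
The resulting 10×30 matrix has rank 9, and its Smith normal form has invariant factors (1,1,1,1,1,1,1,1,1).

Boundary ∂_2: C_2 → C_1 sends each 2-simplex [p,q,r] to [q,r] − [p,r] + [p,q]. For instance
  ∂[1,5,6] = [5,6] − [1,6] + [1,5],
  ∂[1,8,10] = [8,10] − [1,10] + [1,8].
As a 30×20 matrix over Z this has rank 20, with invariant factors (1,1,1,1,1,1,1,1,1,1,1,1,1,1,1,1,1,1,1,2).

From H_k ≅ ker(∂_k) / im(∂_{k+1}) we obtain:

  H_0: rank C_0 − rank ∂_1 = 10 − 9 = 1, and the invariant factors of ∂_1 are all 1, so H_0 = Z.
  H_1: rank ker ∂_1 − rank ∂_2 = (30 − 9) − 20 = 1, and ∂_2 has invariant factor 2 > 1, so H_1 = Z ⊕ Z/2.
  H_2: rank ker ∂_2 − rank ∂_3 = (20 − 20) − 0 = 0, and there is no ∂_3, so H_2 = 0.

As a check, the Euler characteristic is 10 − 30 + 20 = 0, which agrees with 1 − 1 + 0 = 0.

H_0 ≅ Z,  H_1 ≅ Z ⊕ Z/2,  H_2 = 0.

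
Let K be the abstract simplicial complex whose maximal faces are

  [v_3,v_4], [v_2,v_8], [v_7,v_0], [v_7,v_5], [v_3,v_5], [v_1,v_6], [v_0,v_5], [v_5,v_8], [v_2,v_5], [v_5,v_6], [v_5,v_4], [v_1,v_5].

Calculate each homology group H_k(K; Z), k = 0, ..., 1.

K has 9 vertices, 12 edges.
rank ∂_0 = 0, rank ∂_1 = 8 ⇒ b_0 = 9 − 0 − 8 = 1; all invariant factors of ∂_1 are 1 so no torsion. So H_0 = Z.
rank ∂_1 = 8, rank ∂_2 = 0 ⇒ b_1 = 12 − 8 − 0 = 4. So H_1 = Z^4.

H_0 = Z,  H_1 = Z^4.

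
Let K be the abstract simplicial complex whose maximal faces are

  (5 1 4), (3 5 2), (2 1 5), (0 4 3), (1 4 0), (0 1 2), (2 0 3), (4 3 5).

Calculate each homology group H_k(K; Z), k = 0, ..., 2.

Take the total order 0 < 1 < 2 < 3 < 4 < 5 on the vertex set. Then K (dimension 2) consists of the simplices:

  0-simplices (6): [0], [1], [2], [3], [4], [5]
  1-simplices (12): [0,1], [0,2], [0,3], [0,4], [1,2], [1,4], [1,5], [2,3], [2,5], [3,4], [3,5], [4,5]
  2-simplices (8): [0,1,2], [0,1,4], [0,2,3], [0,3,4], [1,2,5], [1,4,5], [2,3,5], [3,4,5]

so the chain groups are C_0 ≅ Z^6, C_1 ≅ Z^12, C_2 ≅ Z^8.

Boundary ∂_1: C_1 → C_0 maps an edge to its endpoints' difference, ∂[p,q] = q − p. For instance
  ∂[4,5] = [5] − [4].
The 6×12 boundary matrix has rank 5 and Smith normal form diag(1,1,1,1,1).

The boundary map ∂_2: C_2 → C_1 acts by ∂[p,q,r] = [q,r] − [p,r] + [p,q]. For instance
  ∂[0,2,3] = [2,3] − [0,3] + [0,2],
  ∂[3,4,5] = [4,5] − [3,5] + [3,4].
This gives a 12×8 integer matrix of rank 7; reducing to Smith normal form yields diagonal entries (1,1,1,1,1,1,1).

Computing H_k = (kernel of ∂_k) / (image of ∂_{k+1}):

  H_0: rank C_0 − rank ∂_1 = 6 − 5 = 1, and the invariant factors of ∂_1 are all 1, so H_0 ≅ Z.
  H_1: rank ker ∂_1 − rank ∂_2 = (12 − 5) − 7 = 0, and the invariant factors of ∂_2 are all 1, so H_1 ≅ 0.
  H_2: rank ker ∂_2 − rank ∂_3 = (8 − 7) − 0 = 1, and there is no ∂_3, so H_2 ≅ Z.

H_0 = Z,  H_1 = 0,  H_2 = Z.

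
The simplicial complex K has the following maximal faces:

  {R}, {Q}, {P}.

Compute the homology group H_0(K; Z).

Order the vertices as P < Q < R. Listing each simplex with vertices in this order, K has dimension 0 with simplices:

  0-simplices (3): P, Q, R

Hence C_0 ≅ Z^3.

Reading off H_k = ker ∂_k / im ∂_{k+1}:

  H_0: rank C_0 − rank ∂_1 = 3 − 0 = 3, and there is no ∂_1, so H_0 = Z^3.

H_0 ≅ Z^3.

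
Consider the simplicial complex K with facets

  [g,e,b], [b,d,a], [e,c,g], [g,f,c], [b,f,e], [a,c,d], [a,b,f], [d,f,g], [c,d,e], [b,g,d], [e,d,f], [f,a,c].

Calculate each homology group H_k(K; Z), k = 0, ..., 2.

K has 7 vertices, 18 edges, 12 triangles.
rank ∂_0 = 0, rank ∂_1 = 6 ⇒ b_0 = 7 − 0 − 6 = 1; all invariant factors of ∂_1 are 1 so no torsion. So H_0 = Z.
rank ∂_1 = 6, rank ∂_2 = 12 ⇒ b_1 = 18 − 6 − 12 = 0; ∂_2 has invariant factor(s) [2] giving torsion. So H_1 = Z/2Z.
rank ∂_2 = 12, rank ∂_3 = 0 ⇒ b_2 = 12 − 12 − 0 = 0. So H_2 = 0.

H_0 = Z,  H_1 = Z/2Z,  H_2 = 0.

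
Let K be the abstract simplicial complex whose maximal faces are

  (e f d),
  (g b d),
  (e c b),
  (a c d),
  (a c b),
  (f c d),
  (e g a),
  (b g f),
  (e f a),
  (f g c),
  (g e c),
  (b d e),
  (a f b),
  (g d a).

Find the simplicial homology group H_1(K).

We work with the vertex ordering a < b < c < d < e < f < g. The simplices of K, each written with vertices in increasing order, are:

  0-simplices (7): a, b, c, d, e, f, g
  1-simplices (21): ab, ac, ad, ae, af, ag, bc, bd, be, bf, bg, cd, ce, cf, cg, de, df, dg, ef, eg, fg
  2-simplices (14): abc, abf, acd, adg, aef, aeg, bce, bde, bdg, bfg, cdf, ceg, cfg, def

so the chain groups are C_0 ≅ Z^7, C_1 ≅ Z^21, C_2 ≅ Z^14.

Boundary ∂_1: C_1 → C_0 maps an edge to its endpoints' difference, ∂[p,q] = q − p. For instance
  ∂ab = b − a.
The 7×21 boundary matrix has rank 6 and Smith normal form diag(1,1,1,1,1,1).

The boundary map ∂_2: C_2 → C_1 maps a triangle to the signed sum of its edges. For instance
  ∂aeg = eg − ag + ae,
  ∂bfg = fg − bg + bf.
The resulting 21×14 matrix has rank 13, and its Smith normal form has invariant factors (1,1,1,1,1,1,1,1,1,1,1,1,1).

Reading off H_k = ker ∂_k / im ∂_{k+1}:

  H_1: rank ker ∂_1 − rank ∂_2 = (21 − 6) − 13 = 2, and the invariant factors of ∂_2 are all 1, so H_1 = Z^2.

H_1 ≅ Z^2.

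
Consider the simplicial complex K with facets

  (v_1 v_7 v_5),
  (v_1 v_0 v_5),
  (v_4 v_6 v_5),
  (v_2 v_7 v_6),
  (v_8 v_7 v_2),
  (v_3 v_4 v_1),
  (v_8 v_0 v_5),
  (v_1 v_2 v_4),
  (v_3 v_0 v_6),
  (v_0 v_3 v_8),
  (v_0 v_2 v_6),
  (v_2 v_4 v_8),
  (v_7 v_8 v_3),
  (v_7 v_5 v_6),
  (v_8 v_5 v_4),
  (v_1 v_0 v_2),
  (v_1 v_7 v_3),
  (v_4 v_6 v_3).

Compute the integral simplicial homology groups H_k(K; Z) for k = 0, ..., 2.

H_0 ≅ Z,  H_1 ≅ Z^2,  H_2 ≅ Z.

K has 9 vertices, 27 edges, 18 triangles.
rank ∂_0 = 0, rank ∂_1 = 8 ⇒ b_0 = 9 − 0 − 8 = 1; all invariant factors of ∂_1 are 1 so no torsion. So H_0 = Z.
rank ∂_1 = 8, rank ∂_2 = 17 ⇒ b_1 = 27 − 8 − 17 = 2; all invariant factors of ∂_2 are 1 so no torsion. So H_1 = Z^2.
rank ∂_2 = 17, rank ∂_3 = 0 ⇒ b_2 = 18 − 17 − 0 = 1. So H_2 = Z.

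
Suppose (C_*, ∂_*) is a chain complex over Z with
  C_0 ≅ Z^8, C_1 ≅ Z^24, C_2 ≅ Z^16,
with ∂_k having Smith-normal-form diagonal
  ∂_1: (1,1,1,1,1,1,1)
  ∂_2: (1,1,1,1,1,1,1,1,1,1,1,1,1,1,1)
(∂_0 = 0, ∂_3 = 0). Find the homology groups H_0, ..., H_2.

H_0 = Z,  H_1 = Z^2,  H_2 = Z.

H_0: b_0 = 8 − 0 − 7 = 1; torsion from ∂_1 factors > 1: none. So H_0 = Z.
H_1: b_1 = 24 − 7 − 15 = 2; torsion from ∂_2 factors > 1: none. So H_1 = Z^2.
H_2: b_2 = 16 − 15 − 0 = 1; torsion from ∂_3 factors > 1: none. So H_2 = Z.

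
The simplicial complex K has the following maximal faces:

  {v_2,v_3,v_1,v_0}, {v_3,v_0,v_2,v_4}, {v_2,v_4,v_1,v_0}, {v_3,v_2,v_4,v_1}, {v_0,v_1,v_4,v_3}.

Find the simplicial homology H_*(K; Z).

Order the vertices as v_0 < v_1 < v_2 < v_3 < v_4. Listing each simplex with vertices in this order, K has dimension 3 with simplices:

  0-simplices (5): [v_0], [v_1], [v_2], [v_3], [v_4]
  1-simplices (10): [v_0,v_1], [v_0,v_2], [v_0,v_3], [v_0,v_4], [v_1,v_2], [v_1,v_3], [v_1,v_4], [v_2,v_3], [v_2,v_4], [v_3,v_4]
  2-simplices (10): [v_0,v_1,v_2], [v_0,v_1,v_3], [v_0,v_1,v_4], [v_0,v_2,v_3], [v_0,v_2,v_4], [v_0,v_3,v_4], [v_1,v_2,v_3], [v_1,v_2,v_4], [v_1,v_3,v_4], [v_2,v_3,v_4]
  3-simplices (5): [v_0,v_1,v_2,v_3], [v_0,v_1,v_2,v_4], [v_0,v_1,v_3,v_4], [v_0,v_2,v_3,v_4], [v_1,v_2,v_3,v_4]

Hence C_0 ≅ Z^5, C_1 ≅ Z^10, C_2 ≅ Z^10, C_3 ≅ Z^5.

Boundary ∂_1: C_1 → C_0 maps an edge to its endpoints' difference, ∂[p,q] = q − p. For instance
  ∂[v_2,v_3] = [v_3] − [v_2].
As a 5×10 matrix over Z this has rank 4, with invariant factors (1,1,1,1).

Boundary ∂_2: C_2 → C_1 acts by ∂[p,q,r] = [q,r] − [p,r] + [p,q]. For instance
  ∂[v_0,v_1,v_2] = [v_1,v_2] − [v_0,v_2] + [v_0,v_1],
  ∂[v_1,v_2,v_3] = [v_2,v_3] − [v_1,v_3] + [v_1,v_2].
The 10×10 boundary matrix has rank 6 and Smith normal form diag(1,1,1,1,1,1).

The boundary map ∂_3: C_3 → C_2 sends each 3-simplex σ to the alternating sum Σ_i (−1)^i (σ with its i-th vertex removed). For instance
  ∂[v_0,v_1,v_3,v_4] = [v_1,v_3,v_4] − [v_0,v_3,v_4] + [v_0,v_1,v_4] − [v_0,v_1,v_3],
  ∂[v_0,v_1,v_2,v_4] = [v_1,v_2,v_4] − [v_0,v_2,v_4] + [v_0,v_1,v_4] − [v_0,v_1,v_2].
This gives a 10×5 integer matrix of rank 4; reducing to Smith normal form yields diagonal entries (1,1,1,1).

Reading off H_k = ker ∂_k / im ∂_{k+1}:

  H_0: rank C_0 − rank ∂_1 = 5 − 4 = 1, and the invariant factors of ∂_1 are all 1, so H_0 ≅ Z.
  H_1: rank ker ∂_1 − rank ∂_2 = (10 − 4) − 6 = 0, and the invariant factors of ∂_2 are all 1, so H_1 ≅ 0.
  H_2: rank ker ∂_2 − rank ∂_3 = (10 − 6) − 4 = 0, and the invariant factors of ∂_3 are all 1, so H_2 ≅ 0.
  H_3: rank ker ∂_3 − rank ∂_4 = (5 − 4) − 0 = 1, and there is no ∂_4, so H_3 ≅ Z.

(K is a triangulation of the 3-sphere S^3.)

H_0 ≅ Z,  H_1 = 0,  H_2 = 0,  H_3 ≅ Z.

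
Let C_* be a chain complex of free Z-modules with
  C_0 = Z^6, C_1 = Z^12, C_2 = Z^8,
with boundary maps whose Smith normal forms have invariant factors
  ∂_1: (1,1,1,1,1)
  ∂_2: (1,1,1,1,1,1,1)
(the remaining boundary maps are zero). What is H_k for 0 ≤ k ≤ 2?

H_0 ≅ Z,  H_1 = 0,  H_2 ≅ Z.

H_0: b_0 = 6 − 0 − 5 = 1; torsion from ∂_1 factors > 1: none. So H_0 ≅ Z.
H_1: b_1 = 12 − 5 − 7 = 0; torsion from ∂_2 factors > 1: none. So H_1 ≅ 0.
H_2: b_2 = 8 − 7 − 0 = 1; torsion from ∂_3 factors > 1: none. So H_2 ≅ Z.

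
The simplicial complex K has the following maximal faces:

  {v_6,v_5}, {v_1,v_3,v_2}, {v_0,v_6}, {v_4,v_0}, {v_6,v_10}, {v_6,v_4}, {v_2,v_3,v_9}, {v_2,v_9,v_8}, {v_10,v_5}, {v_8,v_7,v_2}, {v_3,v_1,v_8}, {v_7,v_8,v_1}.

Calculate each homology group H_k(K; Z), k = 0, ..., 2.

H_0 = Z^2,  H_1 = Z^3,  H_2 = 0.

We work with the vertex ordering v_0 < v_1 < v_2 < v_3 < v_4 < v_5 < v_6 < v_7 < v_8 < v_9 < v_10. The simplices of K, each written with vertices in increasing order, are:

  0-simplices (11): [v_0], [v_1], [v_2], [v_3], [v_4], [v_5], [v_6], [v_7], [v_8], [v_9], [v_10]
  1-simplices (18): (18 of them)
  2-simplices (6): [v_1,v_2,v_3], [v_1,v_3,v_8], [v_1,v_7,v_8], [v_2,v_3,v_9], [v_2,v_7,v_8], [v_2,v_8,v_9]

Hence C_0 ≅ Z^11, C_1 ≅ Z^18, C_2 ≅ Z^6.

∂_1: C_1 → C_0 maps an edge to its endpoints' difference, ∂[p,q] = q − p.
As a 11×18 matrix over Z this has rank 9, with invariant factors (1,1,1,1,1,1,1,1,1).

∂_2: C_2 → C_1 maps a triangle to the signed sum of its edges. For instance
  ∂[v_1,v_3,v_8] = [v_3,v_8] − [v_1,v_8] + [v_1,v_3],
  ∂[v_2,v_7,v_8] = [v_7,v_8] − [v_2,v_8] + [v_2,v_7].
The 18×6 boundary matrix has rank 6 and Smith normal form diag(1,1,1,1,1,1).

Now H_k = ker ∂_k / im ∂_{k+1}, so:

  H_0: rank C_0 − rank ∂_1 = 11 − 9 = 2, and the invariant factors of ∂_1 are all 1, so H_0 ≅ Z^2.
  H_1: rank ker ∂_1 − rank ∂_2 = (18 − 9) − 6 = 3, and the invariant factors of ∂_2 are all 1, so H_1 ≅ Z^3.
  H_2: rank ker ∂_2 − rank ∂_3 = (6 − 6) − 0 = 0, and there is no ∂_3, so H_2 ≅ 0.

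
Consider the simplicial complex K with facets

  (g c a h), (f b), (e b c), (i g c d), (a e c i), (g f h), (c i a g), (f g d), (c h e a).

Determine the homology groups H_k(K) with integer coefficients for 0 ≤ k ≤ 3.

Take the total order a < b < c < d < e < f < g < h < i on the vertex set. Then K (dimension 3) consists of the simplices:

  0-simplices (9): a, b, c, d, e, f, g, h, i
  1-simplices (22): ac, ae, ag, ah, ai, bc, be, bf, cd, ce, cg, ch, ci, df, dg, di, eh, ei, fg, fh, gh, gi
  2-simplices (18): ace, acg, ach, aci, aeh, aei, agh, agi, bce, cdg, cdi, ceh, cei, cgh, cgi, dfg, dgi, fgh
  3-simplices (5): aceh, acei, acgh, acgi, cdgi

giving chain groups C_0 ≅ Z^9, C_1 ≅ Z^22, C_2 ≅ Z^18, C_3 ≅ Z^5.

The boundary map ∂_1: C_1 → C_0 is given by ∂[p,q] = [q] − [p]. For instance
  ∂ci = i − c.
The resulting 9×22 matrix has rank 8, and its Smith normal form has invariant factors (1,1,1,1,1,1,1,1).

The boundary map ∂_2: C_2 → C_1 acts by ∂[p,q,r] = [q,r] − [p,r] + [p,q]. For instance
  ∂ceh = eh − ch + ce,
  ∂agi = gi − ai + ag.
As a 22×18 matrix over Z this has rank 13, with invariant factors (1,1,1,1,1,1,1,1,1,1,1,1,1).

∂_3: C_3 → C_2 sends each 3-simplex σ to the alternating sum Σ_i (−1)^i (σ with its i-th vertex removed). For instance
  ∂acei = cei − aei + aci − ace,
  ∂acgi = cgi − agi + aci − acg.
As a 18×5 matrix over Z this has rank 5, with invariant factors (1,1,1,1,1).

Now H_k = ker ∂_k / im ∂_{k+1}, so:

  H_0: rank C_0 − rank ∂_1 = 9 − 8 = 1, and the invariant factors of ∂_1 are all 1, so H_0 = Z.
  H_1: rank ker ∂_1 − rank ∂_2 = (22 − 8) − 13 = 1, and the invariant factors of ∂_2 are all 1, so H_1 = Z.
  H_2: rank ker ∂_2 − rank ∂_3 = (18 − 13) − 5 = 0, and the invariant factors of ∂_3 are all 1, so H_2 = 0.
  H_3: rank ker ∂_3 − rank ∂_4 = (5 − 5) − 0 = 0, and there is no ∂_4, so H_3 = 0.

As a check, the Euler characteristic is 9 − 22 + 18 − 5 = 0, which agrees with 1 − 1 + 0 − 0 = 0.

H_0 ≅ Z,  H_1 ≅ Z,  H_2 = 0,  H_3 = 0.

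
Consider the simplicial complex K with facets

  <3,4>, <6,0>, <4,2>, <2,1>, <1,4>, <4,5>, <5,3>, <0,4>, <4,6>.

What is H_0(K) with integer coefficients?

H_0 ≅ Z.

We work with the vertex ordering 0 < 1 < 2 < 3 < 4 < 5 < 6. The simplices of K, each written with vertices in increasing order, are:

  0-simplices (7): [0], [1], [2], [3], [4], [5], [6]
  1-simplices (9): [0,4], [0,6], [1,2], [1,4], [2,4], [3,4], [3,5], [4,5], [4,6]

Hence C_0 ≅ Z^7, C_1 ≅ Z^9.

∂_1: C_1 → C_0 maps an edge to its endpoints' difference, ∂[p,q] = q − p.
As a 7×9 matrix over Z this has rank 6, with invariant factors (1,1,1,1,1,1).

From H_k ≅ ker(∂_k) / im(∂_{k+1}) we obtain:

  H_0: rank C_0 − rank ∂_1 = 7 − 6 = 1, and the invariant factors of ∂_1 are all 1, so H_0 = Z.

(K is a triangulation of a wedge of 3 circles.)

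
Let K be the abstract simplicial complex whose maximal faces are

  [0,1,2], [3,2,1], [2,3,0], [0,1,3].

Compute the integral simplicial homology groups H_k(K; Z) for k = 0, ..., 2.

Fix the vertex order 0 < 1 < 2 < 3 and write every simplex with vertices in increasing order. Then dim K = 2 and the simplices of K are:

  0-simplices (4): [0], [1], [2], [3]
  1-simplices (6): [0,1], [0,2], [0,3], [1,2], [1,3], [2,3]
  2-simplices (4): [0,1,2], [0,1,3], [0,2,3], [1,2,3]

giving chain groups C_0 ≅ Z^4, C_1 ≅ Z^6, C_2 ≅ Z^4.

∂_1: C_1 → C_0 sends each edge [p,q] (with p < q) to q − p.
The 4×6 boundary matrix has rank 3 and Smith normal form diag(1,1,1).

The boundary map ∂_2: C_2 → C_1 acts by ∂[p,q,r] = [q,r] − [p,r] + [p,q]. For instance
  ∂[0,1,2] = [1,2] − [0,2] + [0,1],
  ∂[1,2,3] = [2,3] − [1,3] + [1,2].
This gives a 6×4 integer matrix of rank 3; reducing to Smith normal form yields diagonal entries (1,1,1).

Reading off H_k = ker ∂_k / im ∂_{k+1}:

  H_0: rank C_0 − rank ∂_1 = 4 − 3 = 1, and the invariant factors of ∂_1 are all 1, so H_0 = Z.
  H_1: rank ker ∂_1 − rank ∂_2 = (6 − 3) − 3 = 0, and the invariant factors of ∂_2 are all 1, so H_1 = 0.
  H_2: rank ker ∂_2 − rank ∂_3 = (4 − 3) − 0 = 1, and there is no ∂_3, so H_2 = Z.

H_0 ≅ Z,  H_1 = 0,  H_2 ≅ Z.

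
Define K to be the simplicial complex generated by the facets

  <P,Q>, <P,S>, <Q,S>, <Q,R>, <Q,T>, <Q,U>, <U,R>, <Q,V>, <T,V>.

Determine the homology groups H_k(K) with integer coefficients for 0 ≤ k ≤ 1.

Take the total order P < Q < R < S < T < U < V on the vertex set. Then K (dimension 1) consists of the simplices:

  0-simplices (7): P, Q, R, S, T, U, V
  1-simplices (9): PQ, PS, QR, QS, QT, QU, QV, RU, TV

Hence C_0 ≅ Z^7, C_1 ≅ Z^9.

∂_1: C_1 → C_0 sends each edge [p,q] (with p < q) to q − p. For instance
  ∂PS = S − P.
The 7×9 boundary matrix has rank 6 and Smith normal form diag(1,1,1,1,1,1).

From H_k ≅ ker(∂_k) / im(∂_{k+1}) we obtain:

  H_0: rank C_0 − rank ∂_1 = 7 − 6 = 1, and the invariant factors of ∂_1 are all 1, so H_0 ≅ Z.
  H_1: rank ker ∂_1 − rank ∂_2 = (9 − 6) − 0 = 3, and there is no ∂_2, so H_1 ≅ Z^3.

H_0 = Z,  H_1 = Z^3.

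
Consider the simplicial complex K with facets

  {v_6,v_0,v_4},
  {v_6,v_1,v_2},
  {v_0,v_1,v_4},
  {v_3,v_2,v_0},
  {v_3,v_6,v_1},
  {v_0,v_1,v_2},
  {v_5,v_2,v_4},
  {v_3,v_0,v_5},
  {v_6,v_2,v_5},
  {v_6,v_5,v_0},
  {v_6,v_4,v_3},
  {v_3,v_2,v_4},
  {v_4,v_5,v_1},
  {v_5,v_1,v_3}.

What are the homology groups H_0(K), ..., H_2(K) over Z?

H_0 ≅ Z,  H_1 ≅ Z^2,  H_2 ≅ Z.

Take the total order v_0 < v_1 < v_2 < v_3 < v_4 < v_5 < v_6 on the vertex set. Then K (dimension 2) consists of the simplices:

  0-simplices (7): [v_0], [v_1], [v_2], [v_3], [v_4], [v_5], [v_6]
  1-simplices (21): (21 of them)
  2-simplices (14): (14 of them)

so the chain groups are C_0 ≅ Z^7, C_1 ≅ Z^21, C_2 ≅ Z^14.

Boundary ∂_1: C_1 → C_0 is given by ∂[p,q] = [q] − [p].
The 7×21 boundary matrix has rank 6 and Smith normal form diag(1,1,1,1,1,1).

∂_2: C_2 → C_1 acts by ∂[p,q,r] = [q,r] − [p,r] + [p,q]. For instance
  ∂[v_1,v_3,v_6] = [v_3,v_6] − [v_1,v_6] + [v_1,v_3],
  ∂[v_0,v_1,v_2] = [v_1,v_2] − [v_0,v_2] + [v_0,v_1].
The 21×14 boundary matrix has rank 13 and Smith normal form diag(1,1,1,1,1,1,1,1,1,1,1,1,1).

Computing H_k = (kernel of ∂_k) / (image of ∂_{k+1}):

  H_0: rank C_0 − rank ∂_1 = 7 − 6 = 1, and the invariant factors of ∂_1 are all 1, so H_0 ≅ Z.
  H_1: rank ker ∂_1 − rank ∂_2 = (21 − 6) − 13 = 2, and the invariant factors of ∂_2 are all 1, so H_1 ≅ Z^2.
  H_2: rank ker ∂_2 − rank ∂_3 = (14 − 13) − 0 = 1, and there is no ∂_3, so H_2 ≅ Z.

(K is a triangulation of the torus T^2.)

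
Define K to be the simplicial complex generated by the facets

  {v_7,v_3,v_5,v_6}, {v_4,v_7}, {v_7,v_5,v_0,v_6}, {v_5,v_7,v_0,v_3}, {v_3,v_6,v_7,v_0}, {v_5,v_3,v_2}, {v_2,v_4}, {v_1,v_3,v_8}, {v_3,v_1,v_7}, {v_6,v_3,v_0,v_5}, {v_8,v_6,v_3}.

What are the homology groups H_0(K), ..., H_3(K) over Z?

H_0 = Z,  H_1 = Z,  H_2 = 0,  H_3 = Z.

K has 9 vertices, 19 edges, 14 triangles, 5 3-simplices.
rank ∂_0 = 0, rank ∂_1 = 8 ⇒ b_0 = 9 − 0 − 8 = 1; all invariant factors of ∂_1 are 1 so no torsion. So H_0 ≅ Z.
rank ∂_1 = 8, rank ∂_2 = 10 ⇒ b_1 = 19 − 8 − 10 = 1; all invariant factors of ∂_2 are 1 so no torsion. So H_1 ≅ Z.
rank ∂_2 = 10, rank ∂_3 = 4 ⇒ b_2 = 14 − 10 − 4 = 0; all invariant factors of ∂_3 are 1 so no torsion. So H_2 ≅ 0.
rank ∂_3 = 4, rank ∂_4 = 0 ⇒ b_3 = 5 − 4 − 0 = 1. So H_3 ≅ Z.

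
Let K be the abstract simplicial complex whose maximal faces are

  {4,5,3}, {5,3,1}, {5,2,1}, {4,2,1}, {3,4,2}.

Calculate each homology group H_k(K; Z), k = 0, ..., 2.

Order the vertices as 1 < 2 < 3 < 4 < 5. Listing each simplex with vertices in this order, K has dimension 2 with simplices:

  0-simplices (5): [1], [2], [3], [4], [5]
  1-simplices (10): [1,2], [1,3], [1,4], [1,5], [2,3], [2,4], [2,5], [3,4], [3,5], [4,5]
  2-simplices (5): [1,2,4], [1,2,5], [1,3,5], [2,3,4], [3,4,5]

Hence C_0 ≅ Z^5, C_1 ≅ Z^10, C_2 ≅ Z^5.

∂_1: C_1 → C_0 sends each edge [p,q] (with p < q) to q − p. For instance
  ∂[3,5] = [5] − [3].
The 5×10 boundary matrix has rank 4 and Smith normal form diag(1,1,1,1).

Boundary ∂_2: C_2 → C_1 maps a triangle to the signed sum of its edges. For instance
  ∂[2,3,4] = [3,4] − [2,4] + [2,3],
  ∂[3,4,5] = [4,5] − [3,5] + [3,4].
The resulting 10×5 matrix has rank 5, and its Smith normal form has invariant factors (1,1,1,1,1).

Now H_k = ker ∂_k / im ∂_{k+1}, so:

  H_0: rank C_0 − rank ∂_1 = 5 − 4 = 1, and the invariant factors of ∂_1 are all 1, so H_0 ≅ Z.
  H_1: rank ker ∂_1 − rank ∂_2 = (10 − 4) − 5 = 1, and the invariant factors of ∂_2 are all 1, so H_1 ≅ Z.
  H_2: rank ker ∂_2 − rank ∂_3 = (5 − 5) − 0 = 0, and there is no ∂_3, so H_2 ≅ 0.

H_0 ≅ Z,  H_1 ≅ Z,  H_2 = 0.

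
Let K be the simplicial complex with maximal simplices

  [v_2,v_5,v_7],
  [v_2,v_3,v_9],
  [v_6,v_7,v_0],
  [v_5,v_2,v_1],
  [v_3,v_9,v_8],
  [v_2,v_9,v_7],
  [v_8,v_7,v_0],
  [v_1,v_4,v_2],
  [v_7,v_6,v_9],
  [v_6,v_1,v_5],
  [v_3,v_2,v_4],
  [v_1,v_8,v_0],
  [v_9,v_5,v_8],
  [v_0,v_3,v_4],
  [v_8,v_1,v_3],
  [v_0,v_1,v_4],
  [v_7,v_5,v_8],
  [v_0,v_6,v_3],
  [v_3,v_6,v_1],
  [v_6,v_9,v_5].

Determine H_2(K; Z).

H_2 ≅ 0.

We work with the vertex ordering v_0 < v_1 < v_2 < v_3 < v_4 < v_5 < v_6 < v_7 < v_8 < v_9. The simplices of K, each written with vertices in increasing order, are:

  0-simplices (10): [v_0], [v_1], [v_2], [v_3], [v_4], [v_5], [v_6], [v_7], [v_8], [v_9]
  1-simplices (30): (30 of them)
  2-simplices (20): (20 of them)

Hence C_0 ≅ Z^10, C_1 ≅ Z^30, C_2 ≅ Z^20.

∂_1: C_1 → C_0 sends each edge [p,q] (with p < q) to q − p. For instance
  ∂[v_0,v_4] = [v_4] − [v_0].
The 10×30 boundary matrix has rank 9 and Smith normal form diag(1,1,1,1,1,1,1,1,1).

Boundary ∂_2: C_2 → C_1 maps a triangle to the signed sum of its edges. For instance
  ∂[v_2,v_5,v_7] = [v_5,v_7] − [v_2,v_7] + [v_2,v_5],
  ∂[v_0,v_1,v_4] = [v_1,v_4] − [v_0,v_4] + [v_0,v_1].
This gives a 30×20 integer matrix of rank 20; reducing to Smith normal form yields diagonal entries (1,1,1,1,1,1,1,1,1,1,1,1,1,1,1,1,1,1,1,2).

Reading off H_k = ker ∂_k / im ∂_{k+1}:

  H_2: rank ker ∂_2 − rank ∂_3 = (20 − 20) − 0 = 0, and there is no ∂_3, so H_2 ≅ 0.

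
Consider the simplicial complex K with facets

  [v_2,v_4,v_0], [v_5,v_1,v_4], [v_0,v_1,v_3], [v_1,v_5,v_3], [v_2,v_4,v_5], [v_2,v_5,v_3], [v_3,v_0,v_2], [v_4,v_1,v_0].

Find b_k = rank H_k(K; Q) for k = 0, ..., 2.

K has 6 vertices, 12 edges, 8 triangles.
rank ∂_0 = 0, rank ∂_1 = 5 ⇒ b_0 = 6 − 0 − 5 = 1; all invariant factors of ∂_1 are 1 so no torsion. So H_0 = Z.
rank ∂_1 = 5, rank ∂_2 = 7 ⇒ b_1 = 12 − 5 − 7 = 0; all invariant factors of ∂_2 are 1 so no torsion. So H_1 = 0.
rank ∂_2 = 7, rank ∂_3 = 0 ⇒ b_2 = 8 − 7 − 0 = 1. So H_2 = Z.

b_0 = 1, b_1 = 0, b_2 = 1.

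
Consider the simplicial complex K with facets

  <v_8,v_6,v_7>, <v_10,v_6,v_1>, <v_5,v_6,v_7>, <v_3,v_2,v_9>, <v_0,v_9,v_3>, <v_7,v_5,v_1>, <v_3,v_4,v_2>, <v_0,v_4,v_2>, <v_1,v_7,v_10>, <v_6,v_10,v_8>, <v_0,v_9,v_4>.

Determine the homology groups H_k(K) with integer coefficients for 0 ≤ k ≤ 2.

Fix the vertex order v_0 < v_1 < v_2 < v_3 < v_4 < v_5 < v_6 < v_7 < v_8 < v_9 < v_10 and write every simplex with vertices in increasing order. Then dim K = 2 and the simplices of K are:

  0-simplices (11): [v_0], [v_1], [v_2], [v_3], [v_4], [v_5], [v_6], [v_7], [v_8], [v_9], [v_10]
  1-simplices (22): (22 of them)
  2-simplices (11): (11 of them)

so the chain groups are C_0 ≅ Z^11, C_1 ≅ Z^22, C_2 ≅ Z^11.

∂_1: C_1 → C_0 is given by ∂[p,q] = [q] − [p]. For instance
  ∂[v_6,v_10] = [v_10] − [v_6].
The 11×22 boundary matrix has rank 9 and Smith normal form diag(1,1,1,1,1,1,1,1,1).

∂_2: C_2 → C_1 sends each 2-simplex [p,q,r] to [q,r] − [p,r] + [p,q]. For instance
  ∂[v_2,v_3,v_4] = [v_3,v_4] − [v_2,v_4] + [v_2,v_3],
  ∂[v_2,v_3,v_9] = [v_3,v_9] − [v_2,v_9] + [v_2,v_3].
The resulting 22×11 matrix has rank 11, and its Smith normal form has invariant factors (1,1,1,1,1,1,1,1,1,1,1).

From H_k ≅ ker(∂_k) / im(∂_{k+1}) we obtain:

  H_0: rank C_0 − rank ∂_1 = 11 − 9 = 2, and the invariant factors of ∂_1 are all 1, so H_0 = Z^2.
  H_1: rank ker ∂_1 − rank ∂_2 = (22 − 9) − 11 = 2, and the invariant factors of ∂_2 are all 1, so H_1 = Z^2.
  H_2: rank ker ∂_2 − rank ∂_3 = (11 − 11) − 0 = 0, and there is no ∂_3, so H_2 = 0.

As a check, the Euler characteristic is 11 − 22 + 11 = 0, which agrees with 2 − 2 + 0 = 0.

H_0 = Z^2,  H_1 = Z^2,  H_2 = 0.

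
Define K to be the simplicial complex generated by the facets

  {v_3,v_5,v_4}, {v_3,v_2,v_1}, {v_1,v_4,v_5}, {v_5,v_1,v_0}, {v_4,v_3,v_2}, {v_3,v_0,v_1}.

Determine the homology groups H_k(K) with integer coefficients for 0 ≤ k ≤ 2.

H_0 = Z,  H_1 = Z,  H_2 = 0.

We work with the vertex ordering v_0 < v_1 < v_2 < v_3 < v_4 < v_5. The simplices of K, each written with vertices in increasing order, are:

  0-simplices (6): [v_0], [v_1], [v_2], [v_3], [v_4], [v_5]
  1-simplices (12): [v_0,v_1], [v_0,v_3], [v_0,v_5], [v_1,v_2], [v_1,v_3], [v_1,v_4], [v_1,v_5], [v_2,v_3], [v_2,v_4], [v_3,v_4], [v_3,v_5], [v_4,v_5]
  2-simplices (6): [v_0,v_1,v_3], [v_0,v_1,v_5], [v_1,v_2,v_3], [v_1,v_4,v_5], [v_2,v_3,v_4], [v_3,v_4,v_5]

Hence C_0 ≅ Z^6, C_1 ≅ Z^12, C_2 ≅ Z^6.

∂_1: C_1 → C_0 maps an edge to its endpoints' difference, ∂[p,q] = q − p.
The resulting 6×12 matrix has rank 5, and its Smith normal form has invariant factors (1,1,1,1,1).

∂_2: C_2 → C_1 sends each 2-simplex [p,q,r] to [q,r] − [p,r] + [p,q]. For instance
  ∂[v_3,v_4,v_5] = [v_4,v_5] − [v_3,v_5] + [v_3,v_4],
  ∂[v_0,v_1,v_3] = [v_1,v_3] − [v_0,v_3] + [v_0,v_1].
The resulting 12×6 matrix has rank 6, and its Smith normal form has invariant factors (1,1,1,1,1,1).

Reading off H_k = ker ∂_k / im ∂_{k+1}:

  H_0: rank C_0 − rank ∂_1 = 6 − 5 = 1, and the invariant factors of ∂_1 are all 1, so H_0 = Z.
  H_1: rank ker ∂_1 − rank ∂_2 = (12 − 5) − 6 = 1, and the invariant factors of ∂_2 are all 1, so H_1 = Z.
  H_2: rank ker ∂_2 − rank ∂_3 = (6 − 6) − 0 = 0, and there is no ∂_3, so H_2 = 0.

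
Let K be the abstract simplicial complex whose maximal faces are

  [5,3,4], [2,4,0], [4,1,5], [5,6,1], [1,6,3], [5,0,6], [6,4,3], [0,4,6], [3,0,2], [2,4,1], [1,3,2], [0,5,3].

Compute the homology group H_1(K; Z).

Fix the vertex order 0 < 1 < 2 < 3 < 4 < 5 < 6 and write every simplex with vertices in increasing order. Then dim K = 2 and the simplices of K are:

  0-simplices (7): [0], [1], [2], [3], [4], [5], [6]
  1-simplices (18): [0,2], [0,3], [0,4], [0,5], [0,6], [1,2], [1,3], [1,4], [1,5], [1,6], [2,3], [2,4], [3,4], [3,5], [3,6], [4,5], [4,6], [5,6]
  2-simplices (12): [0,2,3], [0,2,4], [0,3,5], [0,4,6], [0,5,6], [1,2,3], [1,2,4], [1,3,6], [1,4,5], [1,5,6], [3,4,5], [3,4,6]

giving chain groups C_0 ≅ Z^7, C_1 ≅ Z^18, C_2 ≅ Z^12.

Boundary ∂_1: C_1 → C_0 sends each edge [p,q] (with p < q) to q − p.
The resulting 7×18 matrix has rank 6, and its Smith normal form has invariant factors (1,1,1,1,1,1).

∂_2: C_2 → C_1 acts by ∂[p,q,r] = [q,r] − [p,r] + [p,q]. For instance
  ∂[0,4,6] = [4,6] − [0,6] + [0,4],
  ∂[1,4,5] = [4,5] − [1,5] + [1,4].
The resulting 18×12 matrix has rank 12, and its Smith normal form has invariant factors (1,1,1,1,1,1,1,1,1,1,1,2).

Computing H_k = (kernel of ∂_k) / (image of ∂_{k+1}):

  H_1: rank ker ∂_1 − rank ∂_2 = (18 − 6) − 12 = 0, and ∂_2 has invariant factor 2 > 1, so H_1 = Z_2.

H_1 ≅ Z_2.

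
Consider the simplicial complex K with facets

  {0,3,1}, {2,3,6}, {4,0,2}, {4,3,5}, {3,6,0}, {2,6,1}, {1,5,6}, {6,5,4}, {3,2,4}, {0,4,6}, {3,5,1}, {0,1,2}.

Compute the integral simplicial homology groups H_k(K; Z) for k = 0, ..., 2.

H_0 = Z,  H_1 = Z/2Z,  H_2 = 0.

Order the vertices as 0 < 1 < 2 < 3 < 4 < 5 < 6. Listing each simplex with vertices in this order, K has dimension 2 with simplices:

  0-simplices (7): [0], [1], [2], [3], [4], [5], [6]
  1-simplices (18): [0,1], [0,2], [0,3], [0,4], [0,6], [1,2], [1,3], [1,5], [1,6], [2,3], [2,4], [2,6], [3,4], [3,5], [3,6], [4,5], [4,6], [5,6]
  2-simplices (12): [0,1,2], [0,1,3], [0,2,4], [0,3,6], [0,4,6], [1,2,6], [1,3,5], [1,5,6], [2,3,4], [2,3,6], [3,4,5], [4,5,6]

so the chain groups are C_0 ≅ Z^7, C_1 ≅ Z^18, C_2 ≅ Z^12.

Boundary ∂_1: C_1 → C_0 maps an edge to its endpoints' difference, ∂[p,q] = q − p. For instance
  ∂[0,3] = [3] − [0].
As a 7×18 matrix over Z this has rank 6, with invariant factors (1,1,1,1,1,1).

The boundary map ∂_2: C_2 → C_1 sends each 2-simplex [p,q,r] to [q,r] − [p,r] + [p,q]. For instance
  ∂[0,1,3] = [1,3] − [0,3] + [0,1],
  ∂[0,1,2] = [1,2] − [0,2] + [0,1].
This gives a 18×12 integer matrix of rank 12; reducing to Smith normal form yields diagonal entries (1,1,1,1,1,1,1,1,1,1,1,2).

From H_k ≅ ker(∂_k) / im(∂_{k+1}) we obtain:

  H_0: rank C_0 − rank ∂_1 = 7 − 6 = 1, and the invariant factors of ∂_1 are all 1, so H_0 ≅ Z.
  H_1: rank ker ∂_1 − rank ∂_2 = (18 − 6) − 12 = 0, and ∂_2 has invariant factor 2 > 1, so H_1 ≅ Z/2Z.
  H_2: rank ker ∂_2 − rank ∂_3 = (12 − 12) − 0 = 0, and there is no ∂_3, so H_2 ≅ 0.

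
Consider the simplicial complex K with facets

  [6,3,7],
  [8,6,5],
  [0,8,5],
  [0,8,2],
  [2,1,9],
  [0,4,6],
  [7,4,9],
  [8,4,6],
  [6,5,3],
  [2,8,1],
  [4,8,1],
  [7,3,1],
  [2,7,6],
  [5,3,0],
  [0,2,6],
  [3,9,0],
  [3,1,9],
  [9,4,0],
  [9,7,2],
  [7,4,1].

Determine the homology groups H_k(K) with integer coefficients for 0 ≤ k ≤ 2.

K has 10 vertices, 30 edges, 20 triangles.
rank ∂_0 = 0, rank ∂_1 = 9 ⇒ b_0 = 10 − 0 − 9 = 1; all invariant factors of ∂_1 are 1 so no torsion. So H_0 = Z.
rank ∂_1 = 9, rank ∂_2 = 20 ⇒ b_1 = 30 − 9 − 20 = 1; ∂_2 has invariant factor(s) [2] giving torsion. So H_1 = Z × Z/2.
rank ∂_2 = 20, rank ∂_3 = 0 ⇒ b_2 = 20 − 20 − 0 = 0. So H_2 = 0.

H_0 = Z,  H_1 = Z × Z/2,  H_2 = 0.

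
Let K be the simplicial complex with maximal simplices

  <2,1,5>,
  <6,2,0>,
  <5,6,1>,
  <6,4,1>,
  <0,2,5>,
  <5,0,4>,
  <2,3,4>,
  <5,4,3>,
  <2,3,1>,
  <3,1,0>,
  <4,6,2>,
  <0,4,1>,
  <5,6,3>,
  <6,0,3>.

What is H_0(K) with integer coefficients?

H_0 = Z.

K has 7 vertices, 21 edges, 14 triangles.
rank ∂_0 = 0, rank ∂_1 = 6 ⇒ b_0 = 7 − 0 − 6 = 1; all invariant factors of ∂_1 are 1 so no torsion. So H_0 = Z.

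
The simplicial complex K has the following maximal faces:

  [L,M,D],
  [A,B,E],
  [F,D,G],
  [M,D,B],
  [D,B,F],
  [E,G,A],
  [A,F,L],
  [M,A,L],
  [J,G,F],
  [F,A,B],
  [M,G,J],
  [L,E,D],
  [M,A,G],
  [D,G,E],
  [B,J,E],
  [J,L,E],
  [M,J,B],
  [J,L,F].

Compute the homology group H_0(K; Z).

H_0 = Z.

Fix the vertex order A < B < D < E < F < G < J < L < M and write every simplex with vertices in increasing order. Then dim K = 2 and the simplices of K are:

  0-simplices (9): A, B, D, E, F, G, J, L, M
  1-simplices (27): AB, AE, AF, AG, AL, AM, BD, BE, BF, BJ, BM, DE, DF, DG, DL, DM, EG, EJ, EL, FG, FJ, FL, GJ, GM, JL, JM, LM
  2-simplices (18): ABE, ABF, AEG, AFL, AGM, ALM, BDF, BDM, BEJ, BJM, DEG, DEL, DFG, DLM, EJL, FGJ, FJL, GJM

so the chain groups are C_0 ≅ Z^9, C_1 ≅ Z^27, C_2 ≅ Z^18.

Boundary ∂_1: C_1 → C_0 is given by ∂[p,q] = [q] − [p].
This gives a 9×27 integer matrix of rank 8; reducing to Smith normal form yields diagonal entries (1,1,1,1,1,1,1,1).

The boundary map ∂_2: C_2 → C_1 acts by ∂[p,q,r] = [q,r] − [p,r] + [p,q]. For instance
  ∂AEG = EG − AG + AE,
  ∂DEL = EL − DL + DE.
The resulting 27×18 matrix has rank 17, and its Smith normal form has invariant factors (1,1,1,1,1,1,1,1,1,1,1,1,1,1,1,1,1).

Now H_k = ker ∂_k / im ∂_{k+1}, so:

  H_0: rank C_0 − rank ∂_1 = 9 − 8 = 1, and the invariant factors of ∂_1 are all 1, so H_0 = Z.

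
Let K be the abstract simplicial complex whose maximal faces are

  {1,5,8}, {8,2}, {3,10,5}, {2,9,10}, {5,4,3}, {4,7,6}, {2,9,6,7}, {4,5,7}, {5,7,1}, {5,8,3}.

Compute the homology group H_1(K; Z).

Take the total order 1 < 2 < 3 < 4 < 5 < 6 < 7 < 8 < 9 < 10 on the vertex set. Then K (dimension 3) consists of the simplices:

  0-simplices (10): [1], [2], [3], [4], [5], [6], [7], [8], [9], [10]
  1-simplices (22): [1,5], [1,7], [1,8], [2,6], [2,7], [2,8], [2,9], [2,10], [3,4], [3,5], [3,8], [3,10], [4,5], [4,6], [4,7], [5,7], [5,8], [5,10], [6,7], [6,9], [7,9], [9,10]
  2-simplices (12): [1,5,7], [1,5,8], [2,6,7], [2,6,9], [2,7,9], [2,9,10], [3,4,5], [3,5,8], [3,5,10], [4,5,7], [4,6,7], [6,7,9]
  3-simplices (1): [2,6,7,9]

so the chain groups are C_0 ≅ Z^10, C_1 ≅ Z^22, C_2 ≅ Z^12, C_3 ≅ Z^1.

The boundary map ∂_1: C_1 → C_0 is given by ∂[p,q] = [q] − [p]. For instance
  ∂[2,8] = [8] − [2].
The resulting 10×22 matrix has rank 9, and its Smith normal form has invariant factors (1,1,1,1,1,1,1,1,1).

∂_2: C_2 → C_1 sends each 2-simplex [p,q,r] to [q,r] − [p,r] + [p,q]. For instance
  ∂[1,5,8] = [5,8] − [1,8] + [1,5],
  ∂[6,7,9] = [7,9] − [6,9] + [6,7].
The 22×12 boundary matrix has rank 11 and Smith normal form diag(1,1,1,1,1,1,1,1,1,1,1).

The boundary map ∂_3: C_3 → C_2 sends each 3-simplex σ to the alternating sum Σ_i (−1)^i (σ with its i-th vertex removed). For instance
  ∂[2,6,7,9] = [6,7,9] − [2,7,9] + [2,6,9] − [2,6,7].
This gives a 12×1 integer matrix of rank 1; reducing to Smith normal form yields diagonal entries (1).

Computing H_k = (kernel of ∂_k) / (image of ∂_{k+1}):

  H_1: rank ker ∂_1 − rank ∂_2 = (22 − 9) − 11 = 2, and the invariant factors of ∂_2 are all 1, so H_1 ≅ Z^2.

H_1 = Z^2.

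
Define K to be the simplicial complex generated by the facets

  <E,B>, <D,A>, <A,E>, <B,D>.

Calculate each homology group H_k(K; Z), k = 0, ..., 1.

H_0 ≅ Z,  H_1 ≅ Z.

Take the total order A < B < D < E on the vertex set. Then K (dimension 1) consists of the simplices:

  0-simplices (4): A, B, D, E
  1-simplices (4): AD, AE, BD, BE

Hence C_0 ≅ Z^4, C_1 ≅ Z^4.

Boundary ∂_1: C_1 → C_0 maps an edge to its endpoints' difference, ∂[p,q] = q − p.
This gives a 4×4 integer matrix of rank 3; reducing to Smith normal form yields diagonal entries (1,1,1).

Now H_k = ker ∂_k / im ∂_{k+1}, so:

  H_0: rank C_0 − rank ∂_1 = 4 − 3 = 1, and the invariant factors of ∂_1 are all 1, so H_0 = Z.
  H_1: rank ker ∂_1 − rank ∂_2 = (4 − 3) − 0 = 1, and there is no ∂_2, so H_1 = Z.

As a check, the Euler characteristic is 4 − 4 = 0, which agrees with 1 − 1 = 0.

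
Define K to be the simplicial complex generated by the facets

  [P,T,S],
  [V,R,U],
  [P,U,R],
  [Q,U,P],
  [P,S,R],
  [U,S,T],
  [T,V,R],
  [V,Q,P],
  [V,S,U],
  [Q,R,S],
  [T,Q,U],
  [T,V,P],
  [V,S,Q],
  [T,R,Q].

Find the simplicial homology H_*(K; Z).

Take the total order P < Q < R < S < T < U < V on the vertex set. Then K (dimension 2) consists of the simplices:

  0-simplices (7): P, Q, R, S, T, U, V
  1-simplices (21): PQ, PR, PS, PT, PU, PV, QR, QS, QT, QU, QV, RS, RT, RU, RV, ST, SU, SV, TU, TV, UV
  2-simplices (14): PQU, PQV, PRS, PRU, PST, PTV, QRS, QRT, QSV, QTU, RTV, RUV, STU, SUV

giving chain groups C_0 ≅ Z^7, C_1 ≅ Z^21, C_2 ≅ Z^14.

Boundary ∂_1: C_1 → C_0 sends each edge [p,q] (with p < q) to q − p.
The 7×21 boundary matrix has rank 6 and Smith normal form diag(1,1,1,1,1,1).

The boundary map ∂_2: C_2 → C_1 acts by ∂[p,q,r] = [q,r] − [p,r] + [p,q]. For instance
  ∂PRU = RU − PU + PR,
  ∂QSV = SV − QV + QS.
As a 21×14 matrix over Z this has rank 13, with invariant factors (1,1,1,1,1,1,1,1,1,1,1,1,1).

From H_k ≅ ker(∂_k) / im(∂_{k+1}) we obtain:

  H_0: rank C_0 − rank ∂_1 = 7 − 6 = 1, and the invariant factors of ∂_1 are all 1, so H_0 = Z.
  H_1: rank ker ∂_1 − rank ∂_2 = (21 − 6) − 13 = 2, and the invariant factors of ∂_2 are all 1, so H_1 = Z^2.
  H_2: rank ker ∂_2 − rank ∂_3 = (14 − 13) − 0 = 1, and there is no ∂_3, so H_2 = Z.

H_0 ≅ Z,  H_1 ≅ Z^2,  H_2 ≅ Z.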